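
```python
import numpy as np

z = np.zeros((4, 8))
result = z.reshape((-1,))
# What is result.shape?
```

(32,)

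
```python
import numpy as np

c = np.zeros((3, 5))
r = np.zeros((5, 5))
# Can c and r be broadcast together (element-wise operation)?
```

No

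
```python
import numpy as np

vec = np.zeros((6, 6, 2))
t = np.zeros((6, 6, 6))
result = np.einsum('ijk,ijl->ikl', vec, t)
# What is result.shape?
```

(6, 2, 6)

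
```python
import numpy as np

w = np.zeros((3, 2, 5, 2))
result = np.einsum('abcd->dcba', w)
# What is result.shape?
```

(2, 5, 2, 3)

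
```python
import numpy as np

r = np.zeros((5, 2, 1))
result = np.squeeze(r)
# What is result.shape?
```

(5, 2)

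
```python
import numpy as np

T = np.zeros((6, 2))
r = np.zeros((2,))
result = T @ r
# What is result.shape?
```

(6,)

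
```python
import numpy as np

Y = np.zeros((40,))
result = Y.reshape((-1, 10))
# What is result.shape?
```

(4, 10)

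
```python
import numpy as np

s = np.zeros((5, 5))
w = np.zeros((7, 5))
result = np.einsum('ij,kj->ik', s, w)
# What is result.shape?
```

(5, 7)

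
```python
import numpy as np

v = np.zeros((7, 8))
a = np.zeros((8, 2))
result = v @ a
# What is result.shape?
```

(7, 2)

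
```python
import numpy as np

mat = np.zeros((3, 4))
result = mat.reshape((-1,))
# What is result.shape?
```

(12,)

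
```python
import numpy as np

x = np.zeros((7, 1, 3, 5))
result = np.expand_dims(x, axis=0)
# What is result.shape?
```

(1, 7, 1, 3, 5)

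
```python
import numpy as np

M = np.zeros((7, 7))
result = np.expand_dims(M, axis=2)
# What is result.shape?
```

(7, 7, 1)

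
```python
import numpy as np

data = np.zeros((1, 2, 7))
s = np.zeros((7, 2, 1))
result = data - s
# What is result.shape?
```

(7, 2, 7)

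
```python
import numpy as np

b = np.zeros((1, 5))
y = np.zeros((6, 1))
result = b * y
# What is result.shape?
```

(6, 5)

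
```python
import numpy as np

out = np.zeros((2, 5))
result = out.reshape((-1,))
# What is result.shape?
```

(10,)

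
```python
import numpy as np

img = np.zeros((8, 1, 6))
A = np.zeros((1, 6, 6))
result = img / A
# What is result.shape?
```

(8, 6, 6)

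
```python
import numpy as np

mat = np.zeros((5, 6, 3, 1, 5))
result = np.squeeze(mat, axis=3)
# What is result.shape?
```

(5, 6, 3, 5)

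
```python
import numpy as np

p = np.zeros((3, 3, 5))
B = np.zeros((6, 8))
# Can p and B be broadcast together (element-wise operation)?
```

No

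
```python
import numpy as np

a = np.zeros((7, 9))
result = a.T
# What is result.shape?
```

(9, 7)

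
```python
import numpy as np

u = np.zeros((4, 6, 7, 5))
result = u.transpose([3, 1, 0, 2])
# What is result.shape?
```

(5, 6, 4, 7)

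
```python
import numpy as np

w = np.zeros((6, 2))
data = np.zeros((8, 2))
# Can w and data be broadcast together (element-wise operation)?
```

No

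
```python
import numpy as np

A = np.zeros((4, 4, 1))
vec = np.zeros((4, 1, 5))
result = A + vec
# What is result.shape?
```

(4, 4, 5)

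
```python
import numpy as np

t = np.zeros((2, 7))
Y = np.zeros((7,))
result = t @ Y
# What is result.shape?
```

(2,)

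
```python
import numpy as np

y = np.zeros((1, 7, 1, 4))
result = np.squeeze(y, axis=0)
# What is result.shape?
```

(7, 1, 4)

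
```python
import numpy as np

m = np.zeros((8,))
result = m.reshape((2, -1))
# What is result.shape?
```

(2, 4)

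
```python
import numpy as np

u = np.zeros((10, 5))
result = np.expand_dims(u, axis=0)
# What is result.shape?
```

(1, 10, 5)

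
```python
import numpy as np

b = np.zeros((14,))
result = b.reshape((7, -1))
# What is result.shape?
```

(7, 2)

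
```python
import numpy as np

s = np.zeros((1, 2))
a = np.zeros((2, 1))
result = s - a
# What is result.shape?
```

(2, 2)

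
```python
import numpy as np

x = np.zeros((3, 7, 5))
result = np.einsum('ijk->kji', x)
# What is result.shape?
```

(5, 7, 3)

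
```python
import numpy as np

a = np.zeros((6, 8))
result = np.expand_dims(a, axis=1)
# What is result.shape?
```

(6, 1, 8)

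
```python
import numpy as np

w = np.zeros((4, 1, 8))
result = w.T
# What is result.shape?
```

(8, 1, 4)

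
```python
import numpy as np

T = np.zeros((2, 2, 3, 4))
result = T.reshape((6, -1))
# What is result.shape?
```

(6, 8)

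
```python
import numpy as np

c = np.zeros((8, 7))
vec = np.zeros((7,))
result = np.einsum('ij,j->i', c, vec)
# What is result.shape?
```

(8,)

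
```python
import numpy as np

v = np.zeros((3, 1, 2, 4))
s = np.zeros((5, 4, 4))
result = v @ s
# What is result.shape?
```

(3, 5, 2, 4)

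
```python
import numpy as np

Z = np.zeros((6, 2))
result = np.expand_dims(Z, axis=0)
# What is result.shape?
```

(1, 6, 2)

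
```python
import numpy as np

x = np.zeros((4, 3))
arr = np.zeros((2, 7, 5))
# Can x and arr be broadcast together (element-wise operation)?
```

No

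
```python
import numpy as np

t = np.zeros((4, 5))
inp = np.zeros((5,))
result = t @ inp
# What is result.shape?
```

(4,)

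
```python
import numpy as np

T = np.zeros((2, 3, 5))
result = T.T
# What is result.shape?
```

(5, 3, 2)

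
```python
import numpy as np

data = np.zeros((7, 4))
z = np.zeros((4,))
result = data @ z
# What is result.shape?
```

(7,)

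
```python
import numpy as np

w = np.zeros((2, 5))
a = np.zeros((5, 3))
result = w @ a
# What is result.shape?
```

(2, 3)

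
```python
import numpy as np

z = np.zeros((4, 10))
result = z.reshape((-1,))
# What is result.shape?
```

(40,)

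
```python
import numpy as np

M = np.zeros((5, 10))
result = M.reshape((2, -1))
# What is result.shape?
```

(2, 25)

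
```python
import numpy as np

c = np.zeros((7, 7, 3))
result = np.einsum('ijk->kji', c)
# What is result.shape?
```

(3, 7, 7)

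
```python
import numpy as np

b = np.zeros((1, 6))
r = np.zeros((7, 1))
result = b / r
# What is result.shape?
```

(7, 6)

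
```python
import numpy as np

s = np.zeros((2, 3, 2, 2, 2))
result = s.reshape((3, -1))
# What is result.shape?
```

(3, 16)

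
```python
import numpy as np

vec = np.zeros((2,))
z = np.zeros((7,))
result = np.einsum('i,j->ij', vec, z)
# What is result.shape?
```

(2, 7)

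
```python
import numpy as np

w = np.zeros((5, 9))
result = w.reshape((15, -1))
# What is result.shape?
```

(15, 3)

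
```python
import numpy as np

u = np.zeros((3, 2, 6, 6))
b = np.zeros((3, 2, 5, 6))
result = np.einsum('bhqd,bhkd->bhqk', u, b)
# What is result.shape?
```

(3, 2, 6, 5)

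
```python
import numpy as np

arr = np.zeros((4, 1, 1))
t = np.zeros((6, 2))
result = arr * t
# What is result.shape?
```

(4, 6, 2)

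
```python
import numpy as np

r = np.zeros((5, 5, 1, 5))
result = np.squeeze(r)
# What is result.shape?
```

(5, 5, 5)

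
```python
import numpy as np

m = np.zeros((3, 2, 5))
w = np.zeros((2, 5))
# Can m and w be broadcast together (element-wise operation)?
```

Yes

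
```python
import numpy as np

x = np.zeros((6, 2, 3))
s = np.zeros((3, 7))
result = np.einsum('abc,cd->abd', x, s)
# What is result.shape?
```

(6, 2, 7)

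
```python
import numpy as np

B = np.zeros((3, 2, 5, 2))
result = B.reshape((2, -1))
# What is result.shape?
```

(2, 30)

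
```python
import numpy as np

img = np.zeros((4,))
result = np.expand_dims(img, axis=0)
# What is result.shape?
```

(1, 4)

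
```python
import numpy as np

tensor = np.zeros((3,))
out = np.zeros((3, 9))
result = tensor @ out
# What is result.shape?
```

(9,)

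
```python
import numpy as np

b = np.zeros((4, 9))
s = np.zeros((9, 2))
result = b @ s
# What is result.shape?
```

(4, 2)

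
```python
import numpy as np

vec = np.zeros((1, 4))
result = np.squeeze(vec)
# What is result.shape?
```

(4,)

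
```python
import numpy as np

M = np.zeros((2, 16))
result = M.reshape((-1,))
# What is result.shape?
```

(32,)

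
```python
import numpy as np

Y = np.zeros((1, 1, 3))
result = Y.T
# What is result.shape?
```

(3, 1, 1)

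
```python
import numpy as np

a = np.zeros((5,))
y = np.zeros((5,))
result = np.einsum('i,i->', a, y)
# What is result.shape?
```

()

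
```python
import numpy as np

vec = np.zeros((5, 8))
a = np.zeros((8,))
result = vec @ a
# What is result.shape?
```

(5,)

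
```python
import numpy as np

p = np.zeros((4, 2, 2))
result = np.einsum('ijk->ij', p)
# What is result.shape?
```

(4, 2)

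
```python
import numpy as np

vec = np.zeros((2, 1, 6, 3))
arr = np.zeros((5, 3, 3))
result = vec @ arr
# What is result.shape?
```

(2, 5, 6, 3)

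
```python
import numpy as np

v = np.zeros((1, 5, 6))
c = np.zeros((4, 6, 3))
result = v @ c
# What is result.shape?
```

(4, 5, 3)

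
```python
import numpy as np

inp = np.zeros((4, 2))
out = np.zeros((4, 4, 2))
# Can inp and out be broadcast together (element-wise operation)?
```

Yes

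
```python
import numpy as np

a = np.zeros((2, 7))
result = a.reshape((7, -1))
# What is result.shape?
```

(7, 2)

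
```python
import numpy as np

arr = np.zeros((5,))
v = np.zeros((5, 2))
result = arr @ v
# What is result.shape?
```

(2,)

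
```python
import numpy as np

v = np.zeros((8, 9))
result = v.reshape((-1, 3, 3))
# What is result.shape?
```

(8, 3, 3)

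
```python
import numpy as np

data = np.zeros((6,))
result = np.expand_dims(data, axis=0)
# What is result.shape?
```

(1, 6)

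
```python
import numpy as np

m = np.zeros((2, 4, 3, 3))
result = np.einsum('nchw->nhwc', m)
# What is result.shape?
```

(2, 3, 3, 4)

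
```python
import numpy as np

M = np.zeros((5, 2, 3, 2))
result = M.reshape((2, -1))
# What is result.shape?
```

(2, 30)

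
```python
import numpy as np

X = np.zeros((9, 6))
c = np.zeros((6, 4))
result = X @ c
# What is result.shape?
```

(9, 4)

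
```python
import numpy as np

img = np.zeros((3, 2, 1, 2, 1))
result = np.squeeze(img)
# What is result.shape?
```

(3, 2, 2)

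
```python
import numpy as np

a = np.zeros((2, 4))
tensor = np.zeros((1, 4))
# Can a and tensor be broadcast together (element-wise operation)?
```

Yes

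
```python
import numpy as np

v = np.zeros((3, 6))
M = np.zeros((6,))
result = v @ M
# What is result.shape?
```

(3,)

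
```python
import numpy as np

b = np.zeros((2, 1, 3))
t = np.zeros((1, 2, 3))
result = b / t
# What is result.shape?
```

(2, 2, 3)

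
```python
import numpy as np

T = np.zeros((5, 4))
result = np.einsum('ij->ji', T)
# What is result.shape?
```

(4, 5)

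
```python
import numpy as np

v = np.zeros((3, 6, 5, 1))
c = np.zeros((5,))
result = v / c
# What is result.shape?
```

(3, 6, 5, 5)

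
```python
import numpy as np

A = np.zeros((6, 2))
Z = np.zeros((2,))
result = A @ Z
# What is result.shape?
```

(6,)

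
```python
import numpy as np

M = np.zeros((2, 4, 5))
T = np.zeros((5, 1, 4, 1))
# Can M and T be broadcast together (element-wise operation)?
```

Yes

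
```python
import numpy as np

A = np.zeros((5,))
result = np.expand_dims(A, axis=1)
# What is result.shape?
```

(5, 1)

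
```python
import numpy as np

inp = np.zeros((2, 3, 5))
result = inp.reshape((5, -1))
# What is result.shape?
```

(5, 6)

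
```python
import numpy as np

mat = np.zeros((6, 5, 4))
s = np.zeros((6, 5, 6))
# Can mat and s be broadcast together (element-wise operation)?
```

No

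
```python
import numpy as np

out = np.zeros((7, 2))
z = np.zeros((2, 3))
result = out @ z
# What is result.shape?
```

(7, 3)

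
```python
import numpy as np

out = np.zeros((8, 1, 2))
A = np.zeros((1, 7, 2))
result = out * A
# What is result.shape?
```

(8, 7, 2)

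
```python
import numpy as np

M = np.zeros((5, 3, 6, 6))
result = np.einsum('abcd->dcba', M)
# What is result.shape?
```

(6, 6, 3, 5)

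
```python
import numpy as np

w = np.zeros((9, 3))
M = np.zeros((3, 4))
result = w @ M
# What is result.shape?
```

(9, 4)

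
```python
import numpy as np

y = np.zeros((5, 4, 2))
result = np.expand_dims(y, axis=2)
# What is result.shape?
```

(5, 4, 1, 2)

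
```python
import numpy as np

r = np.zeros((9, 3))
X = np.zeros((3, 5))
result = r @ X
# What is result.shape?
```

(9, 5)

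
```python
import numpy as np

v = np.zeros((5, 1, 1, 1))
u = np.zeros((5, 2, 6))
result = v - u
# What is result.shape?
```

(5, 5, 2, 6)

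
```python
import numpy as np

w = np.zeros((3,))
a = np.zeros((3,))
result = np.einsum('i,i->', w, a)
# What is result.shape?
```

()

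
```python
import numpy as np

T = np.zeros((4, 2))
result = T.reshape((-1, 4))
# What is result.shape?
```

(2, 4)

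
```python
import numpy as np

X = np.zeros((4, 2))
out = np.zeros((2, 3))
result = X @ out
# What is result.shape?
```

(4, 3)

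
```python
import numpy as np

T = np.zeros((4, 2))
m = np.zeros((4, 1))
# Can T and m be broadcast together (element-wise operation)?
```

Yes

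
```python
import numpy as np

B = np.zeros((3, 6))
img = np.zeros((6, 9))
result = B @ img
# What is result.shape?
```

(3, 9)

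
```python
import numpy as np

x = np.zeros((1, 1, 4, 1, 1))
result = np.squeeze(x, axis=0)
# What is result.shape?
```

(1, 4, 1, 1)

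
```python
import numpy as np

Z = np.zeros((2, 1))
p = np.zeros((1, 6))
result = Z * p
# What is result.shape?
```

(2, 6)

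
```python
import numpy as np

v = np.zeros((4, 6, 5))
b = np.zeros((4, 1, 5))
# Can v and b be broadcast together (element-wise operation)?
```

Yes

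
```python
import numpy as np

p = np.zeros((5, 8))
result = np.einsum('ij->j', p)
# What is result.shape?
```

(8,)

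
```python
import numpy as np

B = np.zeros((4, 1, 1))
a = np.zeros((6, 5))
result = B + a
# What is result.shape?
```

(4, 6, 5)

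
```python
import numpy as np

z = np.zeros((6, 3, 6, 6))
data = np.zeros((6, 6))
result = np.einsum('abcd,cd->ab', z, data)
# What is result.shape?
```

(6, 3)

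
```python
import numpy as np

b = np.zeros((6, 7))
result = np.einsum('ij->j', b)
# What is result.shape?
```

(7,)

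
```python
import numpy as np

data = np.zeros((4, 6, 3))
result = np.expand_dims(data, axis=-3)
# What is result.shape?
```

(4, 1, 6, 3)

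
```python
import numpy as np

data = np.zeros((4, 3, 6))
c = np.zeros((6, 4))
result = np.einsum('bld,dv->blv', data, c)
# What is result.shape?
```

(4, 3, 4)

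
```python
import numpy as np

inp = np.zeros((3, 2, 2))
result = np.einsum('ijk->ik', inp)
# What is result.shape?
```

(3, 2)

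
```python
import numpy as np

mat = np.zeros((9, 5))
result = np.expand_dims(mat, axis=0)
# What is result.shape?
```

(1, 9, 5)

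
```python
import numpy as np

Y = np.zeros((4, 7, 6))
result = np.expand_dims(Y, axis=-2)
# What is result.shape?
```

(4, 7, 1, 6)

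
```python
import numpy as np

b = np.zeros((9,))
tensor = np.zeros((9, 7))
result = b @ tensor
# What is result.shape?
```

(7,)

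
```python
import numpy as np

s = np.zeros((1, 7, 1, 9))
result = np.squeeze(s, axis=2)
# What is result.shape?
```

(1, 7, 9)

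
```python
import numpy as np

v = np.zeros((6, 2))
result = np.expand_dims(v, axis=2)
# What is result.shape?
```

(6, 2, 1)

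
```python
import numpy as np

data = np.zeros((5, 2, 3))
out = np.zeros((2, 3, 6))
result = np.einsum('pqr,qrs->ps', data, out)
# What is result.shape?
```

(5, 6)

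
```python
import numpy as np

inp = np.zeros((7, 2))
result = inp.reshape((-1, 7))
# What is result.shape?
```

(2, 7)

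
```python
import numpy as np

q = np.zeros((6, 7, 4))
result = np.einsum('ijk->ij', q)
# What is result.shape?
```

(6, 7)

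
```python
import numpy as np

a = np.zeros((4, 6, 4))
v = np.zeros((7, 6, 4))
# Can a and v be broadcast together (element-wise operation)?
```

No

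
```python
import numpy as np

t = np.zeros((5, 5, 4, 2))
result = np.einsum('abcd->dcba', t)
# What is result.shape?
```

(2, 4, 5, 5)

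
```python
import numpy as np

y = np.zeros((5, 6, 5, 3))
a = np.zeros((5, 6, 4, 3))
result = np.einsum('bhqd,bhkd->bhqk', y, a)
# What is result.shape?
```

(5, 6, 5, 4)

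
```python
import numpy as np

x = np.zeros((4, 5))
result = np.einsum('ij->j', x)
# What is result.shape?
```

(5,)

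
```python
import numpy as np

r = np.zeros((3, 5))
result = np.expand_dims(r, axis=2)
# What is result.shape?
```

(3, 5, 1)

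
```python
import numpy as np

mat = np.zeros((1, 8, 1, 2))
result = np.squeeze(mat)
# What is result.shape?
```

(8, 2)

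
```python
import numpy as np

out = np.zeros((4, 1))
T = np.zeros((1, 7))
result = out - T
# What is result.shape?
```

(4, 7)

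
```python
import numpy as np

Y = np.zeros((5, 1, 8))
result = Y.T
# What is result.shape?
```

(8, 1, 5)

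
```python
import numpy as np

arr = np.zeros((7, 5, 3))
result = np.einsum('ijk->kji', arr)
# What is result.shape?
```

(3, 5, 7)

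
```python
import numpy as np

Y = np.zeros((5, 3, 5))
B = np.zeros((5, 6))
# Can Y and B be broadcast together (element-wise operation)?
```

No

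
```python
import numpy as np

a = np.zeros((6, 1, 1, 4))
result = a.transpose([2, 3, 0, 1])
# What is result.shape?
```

(1, 4, 6, 1)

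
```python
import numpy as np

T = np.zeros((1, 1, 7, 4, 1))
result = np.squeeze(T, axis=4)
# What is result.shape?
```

(1, 1, 7, 4)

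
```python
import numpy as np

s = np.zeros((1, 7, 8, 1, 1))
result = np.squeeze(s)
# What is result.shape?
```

(7, 8)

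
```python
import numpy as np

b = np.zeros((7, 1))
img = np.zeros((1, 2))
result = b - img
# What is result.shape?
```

(7, 2)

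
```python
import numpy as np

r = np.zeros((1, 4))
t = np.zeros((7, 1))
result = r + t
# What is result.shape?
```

(7, 4)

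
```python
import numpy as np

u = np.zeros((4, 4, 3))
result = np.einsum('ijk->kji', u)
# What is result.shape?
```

(3, 4, 4)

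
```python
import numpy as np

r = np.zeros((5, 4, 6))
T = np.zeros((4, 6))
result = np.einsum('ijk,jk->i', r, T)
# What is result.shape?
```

(5,)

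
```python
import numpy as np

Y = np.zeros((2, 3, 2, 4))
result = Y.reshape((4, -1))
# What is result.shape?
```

(4, 12)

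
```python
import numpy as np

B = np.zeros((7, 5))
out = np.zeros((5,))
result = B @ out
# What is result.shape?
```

(7,)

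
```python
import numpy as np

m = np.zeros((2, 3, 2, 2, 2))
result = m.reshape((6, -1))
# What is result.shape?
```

(6, 8)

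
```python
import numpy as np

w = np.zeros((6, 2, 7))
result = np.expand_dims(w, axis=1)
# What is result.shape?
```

(6, 1, 2, 7)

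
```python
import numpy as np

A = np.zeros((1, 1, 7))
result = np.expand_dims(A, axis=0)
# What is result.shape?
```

(1, 1, 1, 7)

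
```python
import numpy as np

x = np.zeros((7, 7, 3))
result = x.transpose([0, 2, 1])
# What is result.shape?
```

(7, 3, 7)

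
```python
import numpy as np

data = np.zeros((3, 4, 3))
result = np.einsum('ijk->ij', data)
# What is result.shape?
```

(3, 4)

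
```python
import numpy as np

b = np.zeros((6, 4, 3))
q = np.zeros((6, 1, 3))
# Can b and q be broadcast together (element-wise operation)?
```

Yes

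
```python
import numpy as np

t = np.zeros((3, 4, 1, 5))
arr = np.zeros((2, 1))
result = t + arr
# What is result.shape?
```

(3, 4, 2, 5)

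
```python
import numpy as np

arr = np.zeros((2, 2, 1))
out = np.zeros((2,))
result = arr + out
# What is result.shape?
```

(2, 2, 2)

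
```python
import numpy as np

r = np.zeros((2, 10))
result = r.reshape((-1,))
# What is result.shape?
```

(20,)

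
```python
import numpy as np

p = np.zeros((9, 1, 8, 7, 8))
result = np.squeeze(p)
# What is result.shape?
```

(9, 8, 7, 8)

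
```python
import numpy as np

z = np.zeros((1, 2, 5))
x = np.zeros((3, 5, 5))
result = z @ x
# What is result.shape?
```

(3, 2, 5)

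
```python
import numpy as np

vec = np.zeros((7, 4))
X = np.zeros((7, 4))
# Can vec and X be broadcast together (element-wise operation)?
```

Yes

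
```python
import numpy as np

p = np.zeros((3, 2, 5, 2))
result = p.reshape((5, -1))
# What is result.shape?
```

(5, 12)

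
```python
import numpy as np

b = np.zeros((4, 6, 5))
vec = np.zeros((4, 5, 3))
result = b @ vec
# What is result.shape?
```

(4, 6, 3)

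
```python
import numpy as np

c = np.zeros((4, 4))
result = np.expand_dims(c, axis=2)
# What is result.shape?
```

(4, 4, 1)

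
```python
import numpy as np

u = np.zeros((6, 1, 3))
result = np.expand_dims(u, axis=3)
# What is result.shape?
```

(6, 1, 3, 1)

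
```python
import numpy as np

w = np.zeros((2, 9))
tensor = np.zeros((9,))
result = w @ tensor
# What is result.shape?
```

(2,)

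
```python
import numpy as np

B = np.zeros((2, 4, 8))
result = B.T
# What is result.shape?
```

(8, 4, 2)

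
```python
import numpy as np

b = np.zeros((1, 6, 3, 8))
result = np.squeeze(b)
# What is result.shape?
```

(6, 3, 8)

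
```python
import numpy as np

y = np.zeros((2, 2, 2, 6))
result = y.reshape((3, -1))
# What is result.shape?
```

(3, 16)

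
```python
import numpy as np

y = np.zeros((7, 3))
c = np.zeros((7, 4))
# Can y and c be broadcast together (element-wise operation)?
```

No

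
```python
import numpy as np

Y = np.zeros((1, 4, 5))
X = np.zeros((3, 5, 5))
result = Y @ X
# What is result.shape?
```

(3, 4, 5)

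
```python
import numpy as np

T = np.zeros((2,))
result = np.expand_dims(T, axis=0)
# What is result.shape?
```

(1, 2)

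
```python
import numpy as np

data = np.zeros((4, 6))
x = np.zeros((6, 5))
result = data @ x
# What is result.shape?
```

(4, 5)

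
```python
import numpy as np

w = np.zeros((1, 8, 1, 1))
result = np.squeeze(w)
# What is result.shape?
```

(8,)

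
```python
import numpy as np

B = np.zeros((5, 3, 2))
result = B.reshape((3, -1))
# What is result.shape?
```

(3, 10)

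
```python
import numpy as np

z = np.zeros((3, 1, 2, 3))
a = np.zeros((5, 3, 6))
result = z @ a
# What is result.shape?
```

(3, 5, 2, 6)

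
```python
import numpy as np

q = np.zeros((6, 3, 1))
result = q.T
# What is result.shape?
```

(1, 3, 6)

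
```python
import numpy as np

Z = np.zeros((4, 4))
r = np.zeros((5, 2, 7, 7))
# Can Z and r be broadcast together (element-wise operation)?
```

No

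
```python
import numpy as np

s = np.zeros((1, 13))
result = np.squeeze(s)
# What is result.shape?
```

(13,)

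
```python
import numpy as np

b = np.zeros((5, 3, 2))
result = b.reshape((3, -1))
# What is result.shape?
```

(3, 10)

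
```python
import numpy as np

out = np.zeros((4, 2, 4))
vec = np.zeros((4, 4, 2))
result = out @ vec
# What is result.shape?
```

(4, 2, 2)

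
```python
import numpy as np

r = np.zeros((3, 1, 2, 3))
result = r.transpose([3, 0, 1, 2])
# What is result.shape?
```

(3, 3, 1, 2)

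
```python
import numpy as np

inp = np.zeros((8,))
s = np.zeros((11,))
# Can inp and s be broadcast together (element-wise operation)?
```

No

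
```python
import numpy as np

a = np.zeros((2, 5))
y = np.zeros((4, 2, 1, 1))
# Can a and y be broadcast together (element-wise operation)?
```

Yes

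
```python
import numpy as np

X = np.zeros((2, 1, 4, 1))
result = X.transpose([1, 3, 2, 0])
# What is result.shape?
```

(1, 1, 4, 2)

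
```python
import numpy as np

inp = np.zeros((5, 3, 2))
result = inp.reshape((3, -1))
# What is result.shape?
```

(3, 10)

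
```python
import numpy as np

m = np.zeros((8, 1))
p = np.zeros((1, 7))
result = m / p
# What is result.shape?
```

(8, 7)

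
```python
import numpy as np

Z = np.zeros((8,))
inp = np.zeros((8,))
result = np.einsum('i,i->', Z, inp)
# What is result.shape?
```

()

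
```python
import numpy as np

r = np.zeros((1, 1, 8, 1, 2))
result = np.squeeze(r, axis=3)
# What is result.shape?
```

(1, 1, 8, 2)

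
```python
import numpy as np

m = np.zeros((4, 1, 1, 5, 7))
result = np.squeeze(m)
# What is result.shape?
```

(4, 5, 7)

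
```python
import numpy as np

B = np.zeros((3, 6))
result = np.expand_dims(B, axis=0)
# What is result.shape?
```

(1, 3, 6)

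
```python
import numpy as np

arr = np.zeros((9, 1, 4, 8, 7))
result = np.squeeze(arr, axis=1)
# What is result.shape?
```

(9, 4, 8, 7)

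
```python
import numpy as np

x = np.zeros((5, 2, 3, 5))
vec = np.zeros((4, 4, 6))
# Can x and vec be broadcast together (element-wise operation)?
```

No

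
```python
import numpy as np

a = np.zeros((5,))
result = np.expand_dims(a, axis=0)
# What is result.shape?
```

(1, 5)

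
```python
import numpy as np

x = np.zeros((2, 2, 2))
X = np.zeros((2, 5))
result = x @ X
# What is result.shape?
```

(2, 2, 5)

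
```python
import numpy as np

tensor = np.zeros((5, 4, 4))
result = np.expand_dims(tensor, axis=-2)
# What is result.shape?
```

(5, 4, 1, 4)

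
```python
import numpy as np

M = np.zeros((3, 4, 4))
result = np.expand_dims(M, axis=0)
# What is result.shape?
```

(1, 3, 4, 4)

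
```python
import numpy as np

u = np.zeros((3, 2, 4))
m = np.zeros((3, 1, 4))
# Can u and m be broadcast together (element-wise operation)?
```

Yes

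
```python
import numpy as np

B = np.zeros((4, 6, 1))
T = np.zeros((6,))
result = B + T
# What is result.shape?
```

(4, 6, 6)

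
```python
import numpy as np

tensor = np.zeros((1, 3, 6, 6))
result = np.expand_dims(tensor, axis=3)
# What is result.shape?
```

(1, 3, 6, 1, 6)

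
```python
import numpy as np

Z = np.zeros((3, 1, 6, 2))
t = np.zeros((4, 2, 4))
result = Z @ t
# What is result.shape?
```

(3, 4, 6, 4)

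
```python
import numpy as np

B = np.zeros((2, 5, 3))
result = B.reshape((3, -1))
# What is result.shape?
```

(3, 10)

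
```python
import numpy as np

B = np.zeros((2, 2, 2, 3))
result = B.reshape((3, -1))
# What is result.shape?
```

(3, 8)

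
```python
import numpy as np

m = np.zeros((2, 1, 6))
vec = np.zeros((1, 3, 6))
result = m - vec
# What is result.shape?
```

(2, 3, 6)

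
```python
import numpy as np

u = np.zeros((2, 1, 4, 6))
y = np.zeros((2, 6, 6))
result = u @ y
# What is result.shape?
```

(2, 2, 4, 6)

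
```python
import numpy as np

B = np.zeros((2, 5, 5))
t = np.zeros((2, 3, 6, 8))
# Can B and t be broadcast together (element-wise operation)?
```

No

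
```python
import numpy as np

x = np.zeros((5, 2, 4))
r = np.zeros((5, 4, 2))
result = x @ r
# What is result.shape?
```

(5, 2, 2)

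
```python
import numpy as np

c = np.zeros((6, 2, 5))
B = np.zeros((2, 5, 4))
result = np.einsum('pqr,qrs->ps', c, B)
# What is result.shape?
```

(6, 4)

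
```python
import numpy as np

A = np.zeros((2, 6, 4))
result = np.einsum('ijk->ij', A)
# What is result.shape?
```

(2, 6)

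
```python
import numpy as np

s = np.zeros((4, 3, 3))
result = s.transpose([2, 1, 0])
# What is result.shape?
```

(3, 3, 4)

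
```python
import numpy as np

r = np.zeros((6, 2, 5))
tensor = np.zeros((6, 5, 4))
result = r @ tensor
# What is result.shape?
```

(6, 2, 4)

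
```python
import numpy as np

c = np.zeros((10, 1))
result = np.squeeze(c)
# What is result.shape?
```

(10,)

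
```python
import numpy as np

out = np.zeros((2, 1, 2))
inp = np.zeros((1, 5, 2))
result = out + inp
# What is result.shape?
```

(2, 5, 2)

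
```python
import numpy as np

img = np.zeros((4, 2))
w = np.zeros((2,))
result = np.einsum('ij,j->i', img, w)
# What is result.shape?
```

(4,)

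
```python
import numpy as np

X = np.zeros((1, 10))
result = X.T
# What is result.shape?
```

(10, 1)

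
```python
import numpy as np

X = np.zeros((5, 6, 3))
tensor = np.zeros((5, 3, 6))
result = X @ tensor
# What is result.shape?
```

(5, 6, 6)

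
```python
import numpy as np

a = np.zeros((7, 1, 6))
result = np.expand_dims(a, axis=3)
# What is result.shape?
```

(7, 1, 6, 1)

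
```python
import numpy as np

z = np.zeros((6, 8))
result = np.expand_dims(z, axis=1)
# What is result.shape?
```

(6, 1, 8)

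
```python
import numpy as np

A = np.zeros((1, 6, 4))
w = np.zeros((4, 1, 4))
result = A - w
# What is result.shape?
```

(4, 6, 4)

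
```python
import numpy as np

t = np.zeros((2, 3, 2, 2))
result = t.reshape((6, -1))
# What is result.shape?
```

(6, 4)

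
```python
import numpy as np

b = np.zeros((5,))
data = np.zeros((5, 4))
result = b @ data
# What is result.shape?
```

(4,)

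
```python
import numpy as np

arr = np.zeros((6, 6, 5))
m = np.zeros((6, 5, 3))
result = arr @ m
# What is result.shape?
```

(6, 6, 3)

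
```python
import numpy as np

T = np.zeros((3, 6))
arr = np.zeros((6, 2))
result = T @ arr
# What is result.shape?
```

(3, 2)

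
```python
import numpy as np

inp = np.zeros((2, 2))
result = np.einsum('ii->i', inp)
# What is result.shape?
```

(2,)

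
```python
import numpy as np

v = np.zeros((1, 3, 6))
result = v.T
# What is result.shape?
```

(6, 3, 1)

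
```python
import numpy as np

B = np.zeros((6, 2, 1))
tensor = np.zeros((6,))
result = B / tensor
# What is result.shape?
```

(6, 2, 6)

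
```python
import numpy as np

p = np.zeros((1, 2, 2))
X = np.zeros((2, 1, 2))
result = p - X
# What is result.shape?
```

(2, 2, 2)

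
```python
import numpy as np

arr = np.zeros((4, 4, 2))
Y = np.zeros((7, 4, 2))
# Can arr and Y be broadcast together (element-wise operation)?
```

No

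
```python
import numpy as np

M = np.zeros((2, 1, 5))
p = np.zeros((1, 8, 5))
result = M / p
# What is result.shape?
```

(2, 8, 5)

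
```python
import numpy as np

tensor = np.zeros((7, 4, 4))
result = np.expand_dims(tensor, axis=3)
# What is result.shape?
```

(7, 4, 4, 1)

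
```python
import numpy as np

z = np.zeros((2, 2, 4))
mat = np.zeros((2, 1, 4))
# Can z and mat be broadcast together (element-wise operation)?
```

Yes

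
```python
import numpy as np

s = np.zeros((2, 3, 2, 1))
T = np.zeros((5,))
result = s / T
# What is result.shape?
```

(2, 3, 2, 5)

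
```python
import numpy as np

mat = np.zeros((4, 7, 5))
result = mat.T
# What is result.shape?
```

(5, 7, 4)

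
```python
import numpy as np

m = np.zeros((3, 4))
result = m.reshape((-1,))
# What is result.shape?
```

(12,)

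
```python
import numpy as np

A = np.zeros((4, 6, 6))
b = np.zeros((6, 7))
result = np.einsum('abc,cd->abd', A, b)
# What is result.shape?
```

(4, 6, 7)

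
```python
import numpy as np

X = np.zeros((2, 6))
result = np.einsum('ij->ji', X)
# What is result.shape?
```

(6, 2)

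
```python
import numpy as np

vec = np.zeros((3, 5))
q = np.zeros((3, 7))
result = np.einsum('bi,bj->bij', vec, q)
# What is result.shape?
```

(3, 5, 7)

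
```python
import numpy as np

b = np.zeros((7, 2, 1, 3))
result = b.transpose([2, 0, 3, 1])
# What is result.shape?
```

(1, 7, 3, 2)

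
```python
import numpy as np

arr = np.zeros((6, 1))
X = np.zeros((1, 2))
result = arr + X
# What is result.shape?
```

(6, 2)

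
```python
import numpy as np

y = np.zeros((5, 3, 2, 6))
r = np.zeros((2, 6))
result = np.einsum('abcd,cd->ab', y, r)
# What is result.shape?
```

(5, 3)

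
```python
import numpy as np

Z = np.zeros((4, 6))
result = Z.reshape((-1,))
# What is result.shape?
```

(24,)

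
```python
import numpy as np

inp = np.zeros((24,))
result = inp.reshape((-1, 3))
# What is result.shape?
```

(8, 3)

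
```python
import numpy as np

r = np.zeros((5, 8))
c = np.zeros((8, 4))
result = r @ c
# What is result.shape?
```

(5, 4)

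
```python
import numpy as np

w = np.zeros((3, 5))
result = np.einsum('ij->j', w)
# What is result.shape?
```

(5,)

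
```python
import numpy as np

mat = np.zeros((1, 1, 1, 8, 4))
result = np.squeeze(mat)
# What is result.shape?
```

(8, 4)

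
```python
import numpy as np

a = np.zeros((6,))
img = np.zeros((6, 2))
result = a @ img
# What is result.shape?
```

(2,)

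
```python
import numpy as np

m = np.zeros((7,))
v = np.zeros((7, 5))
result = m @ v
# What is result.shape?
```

(5,)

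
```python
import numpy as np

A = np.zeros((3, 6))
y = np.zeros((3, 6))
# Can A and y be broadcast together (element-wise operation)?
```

Yes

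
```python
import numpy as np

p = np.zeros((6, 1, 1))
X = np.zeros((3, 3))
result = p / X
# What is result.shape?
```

(6, 3, 3)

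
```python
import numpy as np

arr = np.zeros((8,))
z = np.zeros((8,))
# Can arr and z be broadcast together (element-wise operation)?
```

Yes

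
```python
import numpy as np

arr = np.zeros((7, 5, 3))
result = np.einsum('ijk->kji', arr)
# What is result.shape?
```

(3, 5, 7)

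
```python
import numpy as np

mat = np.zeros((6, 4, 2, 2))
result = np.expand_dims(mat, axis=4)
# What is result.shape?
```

(6, 4, 2, 2, 1)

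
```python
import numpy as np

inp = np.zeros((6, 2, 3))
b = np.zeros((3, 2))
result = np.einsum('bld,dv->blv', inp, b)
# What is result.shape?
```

(6, 2, 2)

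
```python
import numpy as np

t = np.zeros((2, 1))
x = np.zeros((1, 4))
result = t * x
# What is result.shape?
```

(2, 4)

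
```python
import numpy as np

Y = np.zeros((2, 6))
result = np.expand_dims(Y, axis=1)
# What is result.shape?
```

(2, 1, 6)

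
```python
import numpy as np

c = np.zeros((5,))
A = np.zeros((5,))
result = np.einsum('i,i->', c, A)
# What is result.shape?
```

()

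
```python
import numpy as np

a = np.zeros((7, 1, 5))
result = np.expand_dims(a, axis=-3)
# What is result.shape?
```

(7, 1, 1, 5)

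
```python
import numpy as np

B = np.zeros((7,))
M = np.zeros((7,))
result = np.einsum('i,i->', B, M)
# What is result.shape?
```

()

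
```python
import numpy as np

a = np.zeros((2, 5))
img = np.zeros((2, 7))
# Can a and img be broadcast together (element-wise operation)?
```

No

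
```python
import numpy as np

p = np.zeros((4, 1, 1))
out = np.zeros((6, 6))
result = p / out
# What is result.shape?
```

(4, 6, 6)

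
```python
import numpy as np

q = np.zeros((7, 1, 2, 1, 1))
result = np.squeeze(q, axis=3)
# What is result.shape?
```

(7, 1, 2, 1)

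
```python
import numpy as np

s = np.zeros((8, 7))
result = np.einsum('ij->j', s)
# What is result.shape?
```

(7,)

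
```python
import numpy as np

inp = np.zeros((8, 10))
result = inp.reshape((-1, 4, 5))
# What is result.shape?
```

(4, 4, 5)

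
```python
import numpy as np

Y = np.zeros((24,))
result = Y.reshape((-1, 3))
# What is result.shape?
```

(8, 3)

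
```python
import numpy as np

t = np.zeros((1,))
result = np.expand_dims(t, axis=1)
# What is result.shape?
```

(1, 1)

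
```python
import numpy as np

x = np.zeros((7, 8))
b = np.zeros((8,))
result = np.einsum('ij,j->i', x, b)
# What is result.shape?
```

(7,)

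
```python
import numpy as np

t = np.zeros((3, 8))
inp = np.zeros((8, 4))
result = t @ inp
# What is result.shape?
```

(3, 4)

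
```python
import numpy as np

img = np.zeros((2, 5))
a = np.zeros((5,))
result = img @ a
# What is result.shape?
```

(2,)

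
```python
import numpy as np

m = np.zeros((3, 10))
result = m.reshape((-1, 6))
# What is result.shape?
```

(5, 6)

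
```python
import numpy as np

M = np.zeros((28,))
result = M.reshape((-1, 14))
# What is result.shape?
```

(2, 14)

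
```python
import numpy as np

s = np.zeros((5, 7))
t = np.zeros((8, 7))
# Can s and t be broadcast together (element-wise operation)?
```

No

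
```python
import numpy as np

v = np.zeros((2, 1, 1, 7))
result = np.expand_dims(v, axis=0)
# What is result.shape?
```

(1, 2, 1, 1, 7)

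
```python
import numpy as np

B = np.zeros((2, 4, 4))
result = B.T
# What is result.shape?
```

(4, 4, 2)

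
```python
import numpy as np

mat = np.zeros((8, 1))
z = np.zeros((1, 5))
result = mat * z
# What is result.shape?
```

(8, 5)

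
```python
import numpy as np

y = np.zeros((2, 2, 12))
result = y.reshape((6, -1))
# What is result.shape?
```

(6, 8)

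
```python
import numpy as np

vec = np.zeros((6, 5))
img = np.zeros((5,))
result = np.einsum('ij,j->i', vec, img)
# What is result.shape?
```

(6,)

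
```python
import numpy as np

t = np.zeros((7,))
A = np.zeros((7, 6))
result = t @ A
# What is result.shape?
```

(6,)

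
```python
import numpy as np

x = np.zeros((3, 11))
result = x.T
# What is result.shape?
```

(11, 3)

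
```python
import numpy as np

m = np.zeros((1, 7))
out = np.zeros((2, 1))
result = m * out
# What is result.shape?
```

(2, 7)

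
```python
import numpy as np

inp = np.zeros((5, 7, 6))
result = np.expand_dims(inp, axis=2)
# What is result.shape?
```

(5, 7, 1, 6)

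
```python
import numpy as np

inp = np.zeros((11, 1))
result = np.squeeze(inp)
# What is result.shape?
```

(11,)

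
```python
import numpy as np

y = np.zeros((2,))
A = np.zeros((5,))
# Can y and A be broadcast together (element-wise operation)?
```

No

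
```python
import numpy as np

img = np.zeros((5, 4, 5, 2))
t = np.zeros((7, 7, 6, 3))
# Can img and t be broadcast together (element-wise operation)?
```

No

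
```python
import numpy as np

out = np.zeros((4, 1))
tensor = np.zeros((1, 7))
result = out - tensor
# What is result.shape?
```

(4, 7)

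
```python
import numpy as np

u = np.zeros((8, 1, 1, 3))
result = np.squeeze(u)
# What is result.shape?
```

(8, 3)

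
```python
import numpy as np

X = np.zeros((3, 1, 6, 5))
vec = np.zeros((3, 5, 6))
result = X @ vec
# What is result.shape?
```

(3, 3, 6, 6)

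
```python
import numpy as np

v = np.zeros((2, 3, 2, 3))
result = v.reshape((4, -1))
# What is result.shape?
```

(4, 9)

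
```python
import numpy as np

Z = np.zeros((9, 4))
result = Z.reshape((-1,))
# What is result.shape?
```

(36,)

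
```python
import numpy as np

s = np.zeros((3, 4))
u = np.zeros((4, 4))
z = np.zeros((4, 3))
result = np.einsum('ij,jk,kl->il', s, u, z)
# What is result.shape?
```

(3, 3)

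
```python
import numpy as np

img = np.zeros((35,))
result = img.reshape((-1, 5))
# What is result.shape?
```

(7, 5)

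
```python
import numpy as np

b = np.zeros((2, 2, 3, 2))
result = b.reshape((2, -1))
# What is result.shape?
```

(2, 12)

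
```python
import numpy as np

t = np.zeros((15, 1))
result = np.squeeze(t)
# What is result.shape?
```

(15,)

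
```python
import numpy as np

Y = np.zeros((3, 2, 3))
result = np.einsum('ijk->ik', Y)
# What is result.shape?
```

(3, 3)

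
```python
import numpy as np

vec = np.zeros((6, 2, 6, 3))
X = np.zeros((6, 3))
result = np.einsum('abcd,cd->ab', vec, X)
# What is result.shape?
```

(6, 2)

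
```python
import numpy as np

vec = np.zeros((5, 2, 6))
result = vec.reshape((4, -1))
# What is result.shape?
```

(4, 15)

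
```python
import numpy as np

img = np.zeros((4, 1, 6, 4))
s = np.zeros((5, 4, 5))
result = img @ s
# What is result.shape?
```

(4, 5, 6, 5)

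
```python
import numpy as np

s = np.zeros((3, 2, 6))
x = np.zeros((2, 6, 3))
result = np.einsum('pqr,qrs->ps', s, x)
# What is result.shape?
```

(3, 3)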